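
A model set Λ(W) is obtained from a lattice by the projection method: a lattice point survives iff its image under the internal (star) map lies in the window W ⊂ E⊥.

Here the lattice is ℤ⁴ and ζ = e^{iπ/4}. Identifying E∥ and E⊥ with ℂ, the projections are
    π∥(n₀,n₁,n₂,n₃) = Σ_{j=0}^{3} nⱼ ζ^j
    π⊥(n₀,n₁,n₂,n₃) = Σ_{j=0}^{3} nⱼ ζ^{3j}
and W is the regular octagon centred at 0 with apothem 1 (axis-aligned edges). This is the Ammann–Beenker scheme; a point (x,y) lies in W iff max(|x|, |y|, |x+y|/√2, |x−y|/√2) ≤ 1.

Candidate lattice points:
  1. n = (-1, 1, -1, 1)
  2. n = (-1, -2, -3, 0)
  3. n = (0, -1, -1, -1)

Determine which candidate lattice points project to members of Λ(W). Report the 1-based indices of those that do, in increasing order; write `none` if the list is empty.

With ζ = e^{iπ/4} the internal vectors are ζ^0,ζ^3,ζ^6,ζ^9.
candidate 1: n = (-1, 1, -1, 1) → π⊥ ≈ (-1.0000, +2.4142); max(|x|,|y|,|x±y|/√2) = 2.4142 > 1 ⇒ ∉ W
candidate 2: n = (-1, -2, -3, 0) → π⊥ ≈ (+0.4142, +1.5858); max(|x|,|y|,|x±y|/√2) = 1.5858 > 1 ⇒ ∉ W
candidate 3: n = (0, -1, -1, -1) → π⊥ ≈ (+0.0000, -0.4142); max(|x|,|y|,|x±y|/√2) = 0.4142 ≤ 1 ⇒ ∈ W

3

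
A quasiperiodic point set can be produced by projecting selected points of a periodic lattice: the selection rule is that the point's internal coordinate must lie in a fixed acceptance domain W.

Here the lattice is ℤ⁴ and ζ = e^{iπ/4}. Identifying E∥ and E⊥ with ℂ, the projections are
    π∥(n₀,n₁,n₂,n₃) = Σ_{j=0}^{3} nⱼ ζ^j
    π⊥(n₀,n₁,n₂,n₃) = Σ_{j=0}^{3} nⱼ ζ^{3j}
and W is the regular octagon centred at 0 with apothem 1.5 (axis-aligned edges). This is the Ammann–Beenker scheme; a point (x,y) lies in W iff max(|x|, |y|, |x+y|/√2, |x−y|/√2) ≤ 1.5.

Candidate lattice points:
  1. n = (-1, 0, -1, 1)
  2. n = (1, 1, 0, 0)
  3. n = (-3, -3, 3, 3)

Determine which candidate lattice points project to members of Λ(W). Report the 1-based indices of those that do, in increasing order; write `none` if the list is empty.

2

π⊥(n) = n₀ + n₁ζ³ + n₂ζ⁶ + n₃ζ⁹ where ζ = e^{iπ/4}.
#1 (-1, 0, -1, 1): internal (-0.292893, 1.707107); octagon support 1.707107 vs apothem 1.5 → ∉ W
#2 (1, 1, 0, 0): internal (0.292893, 0.707107); octagon support 0.707107 vs apothem 1.5 → ∈ W
#3 (-3, -3, 3, 3): internal (1.242641, -3.000000); octagon support 3.000000 vs apothem 1.5 → ∉ W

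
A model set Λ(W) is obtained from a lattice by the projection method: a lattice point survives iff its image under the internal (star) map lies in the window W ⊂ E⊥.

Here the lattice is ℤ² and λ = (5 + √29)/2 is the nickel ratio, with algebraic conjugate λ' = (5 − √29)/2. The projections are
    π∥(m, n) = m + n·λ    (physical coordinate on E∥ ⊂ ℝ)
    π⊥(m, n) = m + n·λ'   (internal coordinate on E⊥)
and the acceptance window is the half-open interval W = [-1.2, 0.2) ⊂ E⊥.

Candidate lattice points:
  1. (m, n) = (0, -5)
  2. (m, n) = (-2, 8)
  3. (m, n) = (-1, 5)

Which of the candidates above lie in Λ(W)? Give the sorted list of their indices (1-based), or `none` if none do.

none

λ' = (5−√29)/2 ≈ -0.192582.
[1] lift (0,-5): star map gives 0.962912; window check -1.2 ≤ 0.962912 < 0.2 is false → out
[2] lift (-2,8): star map gives -3.540659; window check -1.2 ≤ -3.540659 < 0.2 is false → out
[3] lift (-1,5): star map gives -1.962912; window check -1.2 ≤ -1.962912 < 0.2 is false → out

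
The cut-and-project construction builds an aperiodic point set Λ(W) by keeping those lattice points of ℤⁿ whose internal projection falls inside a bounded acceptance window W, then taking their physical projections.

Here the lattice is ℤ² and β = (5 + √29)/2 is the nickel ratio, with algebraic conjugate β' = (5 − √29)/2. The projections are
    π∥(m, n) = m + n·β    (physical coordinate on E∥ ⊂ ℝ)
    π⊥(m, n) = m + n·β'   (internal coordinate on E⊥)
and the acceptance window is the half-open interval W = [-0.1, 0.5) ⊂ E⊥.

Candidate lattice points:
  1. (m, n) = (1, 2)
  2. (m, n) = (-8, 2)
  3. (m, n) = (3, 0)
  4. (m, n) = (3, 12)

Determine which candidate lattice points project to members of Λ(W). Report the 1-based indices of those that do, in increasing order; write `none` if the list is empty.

none

β' = (5−√29)/2 ≈ -0.1926.
candidate 1: (m,n)=(1,2) → π∥ = 1+2·β ≈ 11.3852, π⊥ = 1+2·β' ≈ 0.6148 ∉ [-0.1, 0.5) ⇒ out
candidate 2: (m,n)=(-8,2) → π∥ = -8+2·β ≈ 2.3852, π⊥ = -8+2·β' ≈ -8.3852 ∉ [-0.1, 0.5) ⇒ out
candidate 3: (m,n)=(3,0) → π∥ = 3+0·β ≈ 3.0000, π⊥ = 3+0·β' ≈ 3.0000 ∉ [-0.1, 0.5) ⇒ out
candidate 4: (m,n)=(3,12) → π∥ = 3+12·β ≈ 65.3110, π⊥ = 3+12·β' ≈ 0.6890 ∉ [-0.1, 0.5) ⇒ out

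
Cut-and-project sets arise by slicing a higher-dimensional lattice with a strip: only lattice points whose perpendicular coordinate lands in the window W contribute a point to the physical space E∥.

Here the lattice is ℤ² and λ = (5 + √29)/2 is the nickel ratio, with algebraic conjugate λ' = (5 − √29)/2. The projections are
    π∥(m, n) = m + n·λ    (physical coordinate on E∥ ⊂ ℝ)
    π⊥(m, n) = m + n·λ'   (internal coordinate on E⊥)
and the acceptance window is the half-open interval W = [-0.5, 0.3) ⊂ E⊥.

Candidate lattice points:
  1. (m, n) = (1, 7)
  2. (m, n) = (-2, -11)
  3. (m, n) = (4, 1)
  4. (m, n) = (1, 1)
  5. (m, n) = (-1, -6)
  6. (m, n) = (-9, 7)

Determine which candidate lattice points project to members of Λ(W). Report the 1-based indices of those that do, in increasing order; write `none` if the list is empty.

1, 2, 5

Numerically λ ≈ 5.19258 and λ' = −1/λ ≈ -0.19258.
#1 (1,7): internal coord 1 + (7)·λ' = -0.34808; -0.34808 ∈ [-0.5, 0.3) → IN Λ
#2 (-2,-11): internal coord -2 + (-11)·λ' = +0.11841; +0.11841 ∈ [-0.5, 0.3) → IN Λ
#3 (4,1): internal coord 4 + (1)·λ' = +3.80742; +3.80742 ∉ [-0.5, 0.3) → out
#4 (1,1): internal coord 1 + (1)·λ' = +0.80742; +0.80742 ∉ [-0.5, 0.3) → out
#5 (-1,-6): internal coord -1 + (-6)·λ' = +0.15549; +0.15549 ∈ [-0.5, 0.3) → IN Λ
#6 (-9,7): internal coord -9 + (7)·λ' = -10.34808; -10.34808 ∉ [-0.5, 0.3) → out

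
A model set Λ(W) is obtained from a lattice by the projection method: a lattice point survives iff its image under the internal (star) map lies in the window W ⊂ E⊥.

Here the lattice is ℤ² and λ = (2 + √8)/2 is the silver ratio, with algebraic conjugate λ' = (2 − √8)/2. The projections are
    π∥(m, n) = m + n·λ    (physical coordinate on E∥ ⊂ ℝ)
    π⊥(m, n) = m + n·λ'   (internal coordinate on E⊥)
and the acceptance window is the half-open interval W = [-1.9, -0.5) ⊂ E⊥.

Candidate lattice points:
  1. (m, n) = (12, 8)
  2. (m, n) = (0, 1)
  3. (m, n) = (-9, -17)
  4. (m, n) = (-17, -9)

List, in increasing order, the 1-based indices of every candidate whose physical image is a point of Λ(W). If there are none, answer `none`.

none

Numerically λ ≈ 2.414214 and λ' = −1/λ ≈ -0.414214.
#1 (12,8): internal coord 12 + (8)·λ' = +8.686292; +8.686292 ∉ [-1.9, -0.5) → out
#2 (0,1): internal coord 0 + (1)·λ' = -0.414214; -0.414214 ∉ [-1.9, -0.5) → out
#3 (-9,-17): internal coord -9 + (-17)·λ' = -1.958369; -1.958369 ∉ [-1.9, -0.5) → out
#4 (-17,-9): internal coord -17 + (-9)·λ' = -13.272078; -13.272078 ∉ [-1.9, -0.5) → out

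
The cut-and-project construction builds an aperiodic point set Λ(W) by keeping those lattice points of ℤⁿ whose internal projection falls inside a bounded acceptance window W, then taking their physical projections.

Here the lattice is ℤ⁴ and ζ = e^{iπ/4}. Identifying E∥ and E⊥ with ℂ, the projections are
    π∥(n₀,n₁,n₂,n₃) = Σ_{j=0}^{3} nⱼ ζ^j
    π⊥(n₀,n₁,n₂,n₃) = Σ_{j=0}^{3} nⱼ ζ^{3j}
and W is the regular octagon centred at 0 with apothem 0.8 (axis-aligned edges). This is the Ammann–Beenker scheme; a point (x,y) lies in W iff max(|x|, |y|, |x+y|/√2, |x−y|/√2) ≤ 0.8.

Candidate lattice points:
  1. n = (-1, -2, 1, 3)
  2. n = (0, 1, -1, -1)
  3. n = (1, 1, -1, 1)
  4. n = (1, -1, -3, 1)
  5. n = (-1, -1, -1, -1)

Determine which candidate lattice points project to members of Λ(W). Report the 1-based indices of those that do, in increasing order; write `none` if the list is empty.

With ζ = e^{iπ/4} the internal vectors are ζ^0,ζ^3,ζ^6,ζ^9.
candidate 1: n = (-1, -2, 1, 3) → π⊥ ≈ (+2.53553, -0.29289); max(|x|,|y|,|x±y|/√2) = 2.53553 > 0.8 ⇒ ∉ W
candidate 2: n = (0, 1, -1, -1) → π⊥ ≈ (-1.41421, +1.00000); max(|x|,|y|,|x±y|/√2) = 1.70711 > 0.8 ⇒ ∉ W
candidate 3: n = (1, 1, -1, 1) → π⊥ ≈ (+1.00000, +2.41421); max(|x|,|y|,|x±y|/√2) = 2.41421 > 0.8 ⇒ ∉ W
candidate 4: n = (1, -1, -3, 1) → π⊥ ≈ (+2.41421, +3.00000); max(|x|,|y|,|x±y|/√2) = 3.82843 > 0.8 ⇒ ∉ W
candidate 5: n = (-1, -1, -1, -1) → π⊥ ≈ (-1.00000, -0.41421); max(|x|,|y|,|x±y|/√2) = 1.00000 > 0.8 ⇒ ∉ W

none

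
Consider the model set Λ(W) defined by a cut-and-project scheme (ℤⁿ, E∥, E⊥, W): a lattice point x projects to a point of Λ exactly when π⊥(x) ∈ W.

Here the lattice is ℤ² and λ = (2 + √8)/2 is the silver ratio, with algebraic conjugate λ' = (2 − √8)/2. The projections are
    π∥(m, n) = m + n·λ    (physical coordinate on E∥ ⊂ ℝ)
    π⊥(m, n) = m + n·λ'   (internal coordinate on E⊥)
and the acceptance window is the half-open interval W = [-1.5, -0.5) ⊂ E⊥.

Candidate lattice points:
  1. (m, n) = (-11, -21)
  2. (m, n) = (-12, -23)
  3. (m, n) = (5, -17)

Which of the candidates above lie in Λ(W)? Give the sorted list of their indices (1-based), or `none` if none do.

λ' = (2−√8)/2 ≈ -0.41421.
[1] lift (-11,-21): star map gives -2.30152; window check -1.5 ≤ -2.30152 < -0.5 is false → out
[2] lift (-12,-23): star map gives -2.47309; window check -1.5 ≤ -2.47309 < -0.5 is false → out
[3] lift (5,-17): star map gives 12.04163; window check -1.5 ≤ 12.04163 < -0.5 is false → out

none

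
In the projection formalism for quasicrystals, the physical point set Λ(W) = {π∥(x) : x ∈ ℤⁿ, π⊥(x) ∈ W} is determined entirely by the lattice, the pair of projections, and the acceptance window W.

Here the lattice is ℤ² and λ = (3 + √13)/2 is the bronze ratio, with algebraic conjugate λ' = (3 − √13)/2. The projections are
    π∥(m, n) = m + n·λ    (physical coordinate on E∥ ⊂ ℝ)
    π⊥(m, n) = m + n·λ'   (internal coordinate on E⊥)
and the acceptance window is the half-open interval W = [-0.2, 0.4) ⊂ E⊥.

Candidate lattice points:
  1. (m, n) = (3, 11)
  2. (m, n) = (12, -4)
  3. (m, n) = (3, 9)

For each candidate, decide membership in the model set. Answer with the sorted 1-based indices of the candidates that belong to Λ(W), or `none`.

3

λ' = (3−√13)/2 ≈ -0.302776.
[1] lift (3,11): star map gives -0.330532; window check -0.2 ≤ -0.330532 < 0.4 is false → out
[2] lift (12,-4): star map gives 13.211103; window check -0.2 ≤ 13.211103 < 0.4 is false → out
[3] lift (3,9): star map gives 0.275019; window check -0.2 ≤ 0.275019 < 0.4 is true → IN Λ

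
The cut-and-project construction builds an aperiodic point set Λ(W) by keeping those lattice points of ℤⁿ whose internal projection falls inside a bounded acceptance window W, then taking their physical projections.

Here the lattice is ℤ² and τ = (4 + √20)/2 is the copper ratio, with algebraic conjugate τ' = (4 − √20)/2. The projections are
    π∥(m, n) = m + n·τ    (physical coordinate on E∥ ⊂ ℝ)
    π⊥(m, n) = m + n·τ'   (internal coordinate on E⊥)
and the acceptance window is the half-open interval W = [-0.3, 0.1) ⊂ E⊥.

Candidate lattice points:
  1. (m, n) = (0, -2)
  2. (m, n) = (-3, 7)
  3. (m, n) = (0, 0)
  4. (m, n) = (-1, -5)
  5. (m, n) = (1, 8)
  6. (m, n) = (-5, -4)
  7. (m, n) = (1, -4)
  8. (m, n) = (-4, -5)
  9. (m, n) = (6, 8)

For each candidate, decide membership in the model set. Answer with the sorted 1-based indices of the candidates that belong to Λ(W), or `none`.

τ' = (4−√20)/2 ≈ -0.23607.
#1 (0,-2): internal coord 0 + (-2)·τ' = +0.47214; +0.47214 ∉ [-0.3, 0.1) → out
#2 (-3,7): internal coord -3 + (7)·τ' = -4.65248; -4.65248 ∉ [-0.3, 0.1) → out
#3 (0,0): internal coord 0 + (0)·τ' = +0.00000; +0.00000 ∈ [-0.3, 0.1) → IN Λ
#4 (-1,-5): internal coord -1 + (-5)·τ' = +0.18034; +0.18034 ∉ [-0.3, 0.1) → out
#5 (1,8): internal coord 1 + (8)·τ' = -0.88854; -0.88854 ∉ [-0.3, 0.1) → out
#6 (-5,-4): internal coord -5 + (-4)·τ' = -4.05573; -4.05573 ∉ [-0.3, 0.1) → out
#7 (1,-4): internal coord 1 + (-4)·τ' = +1.94427; +1.94427 ∉ [-0.3, 0.1) → out
#8 (-4,-5): internal coord -4 + (-5)·τ' = -2.81966; -2.81966 ∉ [-0.3, 0.1) → out
#9 (6,8): internal coord 6 + (8)·τ' = +4.11146; +4.11146 ∉ [-0.3, 0.1) → out

3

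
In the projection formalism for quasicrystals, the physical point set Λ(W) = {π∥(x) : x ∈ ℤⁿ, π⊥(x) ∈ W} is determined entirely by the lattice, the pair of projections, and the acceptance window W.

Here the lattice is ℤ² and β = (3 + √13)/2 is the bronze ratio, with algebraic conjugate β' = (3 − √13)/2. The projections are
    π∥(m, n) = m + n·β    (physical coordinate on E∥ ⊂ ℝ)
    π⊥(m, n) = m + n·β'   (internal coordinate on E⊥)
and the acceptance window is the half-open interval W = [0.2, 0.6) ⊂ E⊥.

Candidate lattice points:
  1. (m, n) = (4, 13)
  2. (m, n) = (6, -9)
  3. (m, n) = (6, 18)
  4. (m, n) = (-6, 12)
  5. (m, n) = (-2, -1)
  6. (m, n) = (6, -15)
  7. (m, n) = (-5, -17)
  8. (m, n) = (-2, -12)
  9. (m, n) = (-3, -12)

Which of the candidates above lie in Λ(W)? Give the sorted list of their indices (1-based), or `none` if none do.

3

Numerically β ≈ 3.3028 and β' = −1/β ≈ -0.3028.
[1] lift (4,13): star map gives 0.0639; window check 0.2 ≤ 0.0639 < 0.6 is false → out
[2] lift (6,-9): star map gives 8.7250; window check 0.2 ≤ 8.7250 < 0.6 is false → out
[3] lift (6,18): star map gives 0.5500; window check 0.2 ≤ 0.5500 < 0.6 is true → IN Λ
[4] lift (-6,12): star map gives -9.6333; window check 0.2 ≤ -9.6333 < 0.6 is false → out
[5] lift (-2,-1): star map gives -1.6972; window check 0.2 ≤ -1.6972 < 0.6 is false → out
[6] lift (6,-15): star map gives 10.5416; window check 0.2 ≤ 10.5416 < 0.6 is false → out
[7] lift (-5,-17): star map gives 0.1472; window check 0.2 ≤ 0.1472 < 0.6 is false → out
[8] lift (-2,-12): star map gives 1.6333; window check 0.2 ≤ 1.6333 < 0.6 is false → out
[9] lift (-3,-12): star map gives 0.6333; window check 0.2 ≤ 0.6333 < 0.6 is false → out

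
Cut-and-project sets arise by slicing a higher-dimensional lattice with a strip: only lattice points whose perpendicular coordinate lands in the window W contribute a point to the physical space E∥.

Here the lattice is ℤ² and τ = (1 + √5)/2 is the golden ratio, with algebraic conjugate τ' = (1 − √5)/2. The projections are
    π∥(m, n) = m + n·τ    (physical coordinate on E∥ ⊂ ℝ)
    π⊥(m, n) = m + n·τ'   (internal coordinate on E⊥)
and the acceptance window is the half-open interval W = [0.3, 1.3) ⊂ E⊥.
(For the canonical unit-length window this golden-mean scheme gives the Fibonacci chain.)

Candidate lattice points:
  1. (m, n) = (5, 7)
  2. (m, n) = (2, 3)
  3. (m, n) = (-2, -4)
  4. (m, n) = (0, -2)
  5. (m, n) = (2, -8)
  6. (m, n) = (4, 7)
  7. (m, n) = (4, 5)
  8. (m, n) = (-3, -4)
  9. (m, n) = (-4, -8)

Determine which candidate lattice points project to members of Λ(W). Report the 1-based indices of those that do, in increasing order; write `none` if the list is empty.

Compute τ' = (1−√5)/2 = -0.618034, so π⊥(m,n) = m -0.618034·n.
#1 (5,7): internal coord 5 + (7)·τ' = +0.673762; +0.673762 ∈ [0.3, 1.3) → IN Λ
#2 (2,3): internal coord 2 + (3)·τ' = +0.145898; +0.145898 ∉ [0.3, 1.3) → out
#3 (-2,-4): internal coord -2 + (-4)·τ' = +0.472136; +0.472136 ∈ [0.3, 1.3) → IN Λ
#4 (0,-2): internal coord 0 + (-2)·τ' = +1.236068; +1.236068 ∈ [0.3, 1.3) → IN Λ
#5 (2,-8): internal coord 2 + (-8)·τ' = +6.944272; +6.944272 ∉ [0.3, 1.3) → out
#6 (4,7): internal coord 4 + (7)·τ' = -0.326238; -0.326238 ∉ [0.3, 1.3) → out
#7 (4,5): internal coord 4 + (5)·τ' = +0.909830; +0.909830 ∈ [0.3, 1.3) → IN Λ
#8 (-3,-4): internal coord -3 + (-4)·τ' = -0.527864; -0.527864 ∉ [0.3, 1.3) → out
#9 (-4,-8): internal coord -4 + (-8)·τ' = +0.944272; +0.944272 ∈ [0.3, 1.3) → IN Λ

1, 3, 4, 7, 9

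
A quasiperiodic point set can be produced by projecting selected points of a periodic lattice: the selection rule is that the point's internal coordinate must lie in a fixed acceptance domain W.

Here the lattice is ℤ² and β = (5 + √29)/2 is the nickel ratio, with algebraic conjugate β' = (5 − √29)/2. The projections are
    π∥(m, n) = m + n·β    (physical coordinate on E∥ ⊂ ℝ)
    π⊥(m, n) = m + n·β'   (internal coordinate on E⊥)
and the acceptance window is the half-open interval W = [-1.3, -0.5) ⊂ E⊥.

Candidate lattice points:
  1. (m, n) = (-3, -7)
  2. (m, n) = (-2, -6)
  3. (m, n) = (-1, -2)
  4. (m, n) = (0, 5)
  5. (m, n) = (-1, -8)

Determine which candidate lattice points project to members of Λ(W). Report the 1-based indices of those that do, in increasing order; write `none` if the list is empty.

Numerically β ≈ 5.19258 and β' = −1/β ≈ -0.19258.
#1 (-3,-7): internal coord -3 + (-7)·β' = -1.65192; -1.65192 ∉ [-1.3, -0.5) → out
#2 (-2,-6): internal coord -2 + (-6)·β' = -0.84451; -0.84451 ∈ [-1.3, -0.5) → IN Λ
#3 (-1,-2): internal coord -1 + (-2)·β' = -0.61484; -0.61484 ∈ [-1.3, -0.5) → IN Λ
#4 (0,5): internal coord 0 + (5)·β' = -0.96291; -0.96291 ∈ [-1.3, -0.5) → IN Λ
#5 (-1,-8): internal coord -1 + (-8)·β' = +0.54066; +0.54066 ∉ [-1.3, -0.5) → out

2, 3, 4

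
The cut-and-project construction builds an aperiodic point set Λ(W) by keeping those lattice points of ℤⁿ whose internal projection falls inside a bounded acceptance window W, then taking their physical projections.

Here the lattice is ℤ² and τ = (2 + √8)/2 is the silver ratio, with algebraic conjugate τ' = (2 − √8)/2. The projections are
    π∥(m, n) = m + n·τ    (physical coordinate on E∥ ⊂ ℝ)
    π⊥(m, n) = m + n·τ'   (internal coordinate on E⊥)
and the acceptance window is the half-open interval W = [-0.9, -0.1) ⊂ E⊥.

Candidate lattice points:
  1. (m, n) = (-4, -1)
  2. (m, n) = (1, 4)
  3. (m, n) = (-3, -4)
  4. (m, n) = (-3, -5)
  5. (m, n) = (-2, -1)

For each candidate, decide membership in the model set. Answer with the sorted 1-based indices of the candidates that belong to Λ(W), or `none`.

2

Numerically τ ≈ 2.41421 and τ' = −1/τ ≈ -0.41421.
candidate 1: (m,n)=(-4,-1) → π∥ = -4-1·τ ≈ -6.41421, π⊥ = -4-1·τ' ≈ -3.58579 ∉ [-0.9, -0.1) ⇒ out
candidate 2: (m,n)=(1,4) → π∥ = 1+4·τ ≈ 10.65685, π⊥ = 1+4·τ' ≈ -0.65685 ∈ [-0.9, -0.1) ⇒ IN Λ
candidate 3: (m,n)=(-3,-4) → π∥ = -3-4·τ ≈ -12.65685, π⊥ = -3-4·τ' ≈ -1.34315 ∉ [-0.9, -0.1) ⇒ out
candidate 4: (m,n)=(-3,-5) → π∥ = -3-5·τ ≈ -15.07107, π⊥ = -3-5·τ' ≈ -0.92893 ∉ [-0.9, -0.1) ⇒ out
candidate 5: (m,n)=(-2,-1) → π∥ = -2-1·τ ≈ -4.41421, π⊥ = -2-1·τ' ≈ -1.58579 ∉ [-0.9, -0.1) ⇒ out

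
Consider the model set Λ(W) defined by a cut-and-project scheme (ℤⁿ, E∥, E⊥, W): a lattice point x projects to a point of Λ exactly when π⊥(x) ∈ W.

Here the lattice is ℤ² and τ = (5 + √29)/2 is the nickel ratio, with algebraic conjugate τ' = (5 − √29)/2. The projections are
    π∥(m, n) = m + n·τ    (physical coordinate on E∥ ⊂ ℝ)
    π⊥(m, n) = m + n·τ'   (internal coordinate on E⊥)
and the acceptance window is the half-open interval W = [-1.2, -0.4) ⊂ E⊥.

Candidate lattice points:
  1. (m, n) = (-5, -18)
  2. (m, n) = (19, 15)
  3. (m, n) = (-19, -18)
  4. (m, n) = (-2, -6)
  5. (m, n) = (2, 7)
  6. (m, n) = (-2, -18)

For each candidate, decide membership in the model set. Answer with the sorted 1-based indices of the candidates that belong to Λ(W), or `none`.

4

τ' = (5−√29)/2 ≈ -0.192582.
#1 (-5,-18): internal coord -5 + (-18)·τ' = -1.533517; -1.533517 ∉ [-1.2, -0.4) → out
#2 (19,15): internal coord 19 + (15)·τ' = +16.111264; +16.111264 ∉ [-1.2, -0.4) → out
#3 (-19,-18): internal coord -19 + (-18)·τ' = -15.533517; -15.533517 ∉ [-1.2, -0.4) → out
#4 (-2,-6): internal coord -2 + (-6)·τ' = -0.844506; -0.844506 ∈ [-1.2, -0.4) → IN Λ
#5 (2,7): internal coord 2 + (7)·τ' = +0.651923; +0.651923 ∉ [-1.2, -0.4) → out
#6 (-2,-18): internal coord -2 + (-18)·τ' = +1.466483; +1.466483 ∉ [-1.2, -0.4) → out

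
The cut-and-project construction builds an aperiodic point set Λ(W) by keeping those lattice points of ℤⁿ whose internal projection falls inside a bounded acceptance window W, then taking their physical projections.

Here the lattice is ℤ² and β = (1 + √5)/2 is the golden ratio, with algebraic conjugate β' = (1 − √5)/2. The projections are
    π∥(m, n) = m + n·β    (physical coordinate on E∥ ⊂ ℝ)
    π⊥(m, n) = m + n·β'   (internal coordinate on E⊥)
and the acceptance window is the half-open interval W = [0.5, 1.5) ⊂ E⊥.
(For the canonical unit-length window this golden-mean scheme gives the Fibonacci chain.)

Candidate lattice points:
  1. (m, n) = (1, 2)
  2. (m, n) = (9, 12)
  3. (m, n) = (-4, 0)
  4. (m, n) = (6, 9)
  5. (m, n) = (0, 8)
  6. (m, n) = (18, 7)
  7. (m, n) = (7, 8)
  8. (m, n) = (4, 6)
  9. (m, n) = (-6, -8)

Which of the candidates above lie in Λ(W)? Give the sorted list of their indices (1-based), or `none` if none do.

Numerically β ≈ 1.618034 and β' = −1/β ≈ -0.618034.
#1 (1,2): internal coord 1 + (2)·β' = -0.236068; -0.236068 ∉ [0.5, 1.5) → out
#2 (9,12): internal coord 9 + (12)·β' = +1.583592; +1.583592 ∉ [0.5, 1.5) → out
#3 (-4,0): internal coord -4 + (0)·β' = -4.000000; -4.000000 ∉ [0.5, 1.5) → out
#4 (6,9): internal coord 6 + (9)·β' = +0.437694; +0.437694 ∉ [0.5, 1.5) → out
#5 (0,8): internal coord 0 + (8)·β' = -4.944272; -4.944272 ∉ [0.5, 1.5) → out
#6 (18,7): internal coord 18 + (7)·β' = +13.673762; +13.673762 ∉ [0.5, 1.5) → out
#7 (7,8): internal coord 7 + (8)·β' = +2.055728; +2.055728 ∉ [0.5, 1.5) → out
#8 (4,6): internal coord 4 + (6)·β' = +0.291796; +0.291796 ∉ [0.5, 1.5) → out
#9 (-6,-8): internal coord -6 + (-8)·β' = -1.055728; -1.055728 ∉ [0.5, 1.5) → out

none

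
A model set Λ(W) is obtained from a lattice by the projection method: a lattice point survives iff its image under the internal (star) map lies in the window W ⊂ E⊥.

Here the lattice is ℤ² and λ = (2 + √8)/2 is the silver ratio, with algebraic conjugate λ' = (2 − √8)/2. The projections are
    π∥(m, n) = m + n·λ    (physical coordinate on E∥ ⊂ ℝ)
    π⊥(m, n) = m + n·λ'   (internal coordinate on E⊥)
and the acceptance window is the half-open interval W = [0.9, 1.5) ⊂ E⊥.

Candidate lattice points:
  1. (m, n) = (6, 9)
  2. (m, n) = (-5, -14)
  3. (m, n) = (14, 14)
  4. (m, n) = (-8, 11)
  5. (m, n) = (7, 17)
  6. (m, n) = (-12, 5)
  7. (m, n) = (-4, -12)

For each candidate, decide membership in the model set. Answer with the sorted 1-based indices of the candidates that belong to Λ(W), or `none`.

Numerically λ ≈ 2.414214 and λ' = −1/λ ≈ -0.414214.
candidate 1: (m,n)=(6,9) → π∥ = 6+9·λ ≈ 27.727922, π⊥ = 6+9·λ' ≈ 2.272078 ∉ [0.9, 1.5) ⇒ out
candidate 2: (m,n)=(-5,-14) → π∥ = -5-14·λ ≈ -38.798990, π⊥ = -5-14·λ' ≈ 0.798990 ∉ [0.9, 1.5) ⇒ out
candidate 3: (m,n)=(14,14) → π∥ = 14+14·λ ≈ 47.798990, π⊥ = 14+14·λ' ≈ 8.201010 ∉ [0.9, 1.5) ⇒ out
candidate 4: (m,n)=(-8,11) → π∥ = -8+11·λ ≈ 18.556349, π⊥ = -8+11·λ' ≈ -12.556349 ∉ [0.9, 1.5) ⇒ out
candidate 5: (m,n)=(7,17) → π∥ = 7+17·λ ≈ 48.041631, π⊥ = 7+17·λ' ≈ -0.041631 ∉ [0.9, 1.5) ⇒ out
candidate 6: (m,n)=(-12,5) → π∥ = -12+5·λ ≈ 0.071068, π⊥ = -12+5·λ' ≈ -14.071068 ∉ [0.9, 1.5) ⇒ out
candidate 7: (m,n)=(-4,-12) → π∥ = -4-12·λ ≈ -32.970563, π⊥ = -4-12·λ' ≈ 0.970563 ∈ [0.9, 1.5) ⇒ IN Λ

7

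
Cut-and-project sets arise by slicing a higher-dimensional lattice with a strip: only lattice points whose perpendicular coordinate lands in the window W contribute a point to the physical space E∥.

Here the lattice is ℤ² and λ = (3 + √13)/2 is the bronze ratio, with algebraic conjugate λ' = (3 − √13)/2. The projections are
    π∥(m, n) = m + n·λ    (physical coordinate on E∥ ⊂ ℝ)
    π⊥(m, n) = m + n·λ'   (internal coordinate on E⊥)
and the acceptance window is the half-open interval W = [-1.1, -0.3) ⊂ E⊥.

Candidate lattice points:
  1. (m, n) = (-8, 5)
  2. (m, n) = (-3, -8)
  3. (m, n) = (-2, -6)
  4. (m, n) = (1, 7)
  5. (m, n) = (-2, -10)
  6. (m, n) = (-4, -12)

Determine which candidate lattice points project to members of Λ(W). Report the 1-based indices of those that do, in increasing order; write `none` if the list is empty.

2, 6

Compute λ' = (3−√13)/2 = -0.30278, so π⊥(m,n) = m -0.30278·n.
[1] lift (-8,5): star map gives -9.51388; window check -1.1 ≤ -9.51388 < -0.3 is false → out
[2] lift (-3,-8): star map gives -0.57779; window check -1.1 ≤ -0.57779 < -0.3 is true → IN Λ
[3] lift (-2,-6): star map gives -0.18335; window check -1.1 ≤ -0.18335 < -0.3 is false → out
[4] lift (1,7): star map gives -1.11943; window check -1.1 ≤ -1.11943 < -0.3 is false → out
[5] lift (-2,-10): star map gives 1.02776; window check -1.1 ≤ 1.02776 < -0.3 is false → out
[6] lift (-4,-12): star map gives -0.36669; window check -1.1 ≤ -0.36669 < -0.3 is true → IN Λ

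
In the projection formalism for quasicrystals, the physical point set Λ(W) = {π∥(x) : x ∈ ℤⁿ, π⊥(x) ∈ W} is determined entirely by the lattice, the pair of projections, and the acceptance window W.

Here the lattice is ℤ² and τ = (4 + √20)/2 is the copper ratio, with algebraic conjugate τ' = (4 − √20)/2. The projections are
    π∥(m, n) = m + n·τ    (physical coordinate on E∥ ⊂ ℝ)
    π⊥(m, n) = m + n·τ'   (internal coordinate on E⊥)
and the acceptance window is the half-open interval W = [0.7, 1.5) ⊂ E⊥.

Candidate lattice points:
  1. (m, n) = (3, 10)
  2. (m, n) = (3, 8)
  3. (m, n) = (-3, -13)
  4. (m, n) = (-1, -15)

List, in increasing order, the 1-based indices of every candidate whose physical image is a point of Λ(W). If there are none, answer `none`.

τ' = (4−√20)/2 ≈ -0.23607.
candidate 1: (m,n)=(3,10) → π∥ = 3+10·τ ≈ 45.36068, π⊥ = 3+10·τ' ≈ 0.63932 ∉ [0.7, 1.5) ⇒ out
candidate 2: (m,n)=(3,8) → π∥ = 3+8·τ ≈ 36.88854, π⊥ = 3+8·τ' ≈ 1.11146 ∈ [0.7, 1.5) ⇒ IN Λ
candidate 3: (m,n)=(-3,-13) → π∥ = -3-13·τ ≈ -58.06888, π⊥ = -3-13·τ' ≈ 0.06888 ∉ [0.7, 1.5) ⇒ out
candidate 4: (m,n)=(-1,-15) → π∥ = -1-15·τ ≈ -64.54102, π⊥ = -1-15·τ' ≈ 2.54102 ∉ [0.7, 1.5) ⇒ out

2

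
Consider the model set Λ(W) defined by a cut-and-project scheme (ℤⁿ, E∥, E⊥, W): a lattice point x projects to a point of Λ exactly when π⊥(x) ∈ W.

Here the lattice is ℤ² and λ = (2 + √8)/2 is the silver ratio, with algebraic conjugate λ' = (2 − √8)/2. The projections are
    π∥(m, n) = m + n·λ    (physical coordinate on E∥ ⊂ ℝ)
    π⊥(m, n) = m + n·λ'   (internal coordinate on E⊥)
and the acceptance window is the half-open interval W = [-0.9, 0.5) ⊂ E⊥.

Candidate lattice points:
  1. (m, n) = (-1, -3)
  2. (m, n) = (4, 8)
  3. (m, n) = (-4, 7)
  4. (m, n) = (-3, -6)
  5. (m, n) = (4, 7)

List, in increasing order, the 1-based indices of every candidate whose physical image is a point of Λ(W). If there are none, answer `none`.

Numerically λ ≈ 2.41421 and λ' = −1/λ ≈ -0.41421.
[1] lift (-1,-3): star map gives 0.24264; window check -0.9 ≤ 0.24264 < 0.5 is true → IN Λ
[2] lift (4,8): star map gives 0.68629; window check -0.9 ≤ 0.68629 < 0.5 is false → out
[3] lift (-4,7): star map gives -6.89949; window check -0.9 ≤ -6.89949 < 0.5 is false → out
[4] lift (-3,-6): star map gives -0.51472; window check -0.9 ≤ -0.51472 < 0.5 is true → IN Λ
[5] lift (4,7): star map gives 1.10051; window check -0.9 ≤ 1.10051 < 0.5 is false → out

1, 4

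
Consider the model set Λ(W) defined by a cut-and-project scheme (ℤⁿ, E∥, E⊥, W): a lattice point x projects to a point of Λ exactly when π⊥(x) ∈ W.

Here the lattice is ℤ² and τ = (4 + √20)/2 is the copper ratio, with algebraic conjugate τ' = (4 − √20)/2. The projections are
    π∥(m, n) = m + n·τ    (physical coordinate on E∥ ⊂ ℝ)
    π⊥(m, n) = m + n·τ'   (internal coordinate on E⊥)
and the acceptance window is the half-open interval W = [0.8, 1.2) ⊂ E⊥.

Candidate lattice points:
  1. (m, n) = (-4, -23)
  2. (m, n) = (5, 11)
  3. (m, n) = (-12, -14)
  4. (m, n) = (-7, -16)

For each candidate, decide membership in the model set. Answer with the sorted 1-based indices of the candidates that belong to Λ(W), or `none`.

none

τ' = (4−√20)/2 ≈ -0.2361.
candidate 1: (m,n)=(-4,-23) → π∥ = -4-23·τ ≈ -101.4296, π⊥ = -4-23·τ' ≈ 1.4296 ∉ [0.8, 1.2) ⇒ out
candidate 2: (m,n)=(5,11) → π∥ = 5+11·τ ≈ 51.5967, π⊥ = 5+11·τ' ≈ 2.4033 ∉ [0.8, 1.2) ⇒ out
candidate 3: (m,n)=(-12,-14) → π∥ = -12-14·τ ≈ -71.3050, π⊥ = -12-14·τ' ≈ -8.6950 ∉ [0.8, 1.2) ⇒ out
candidate 4: (m,n)=(-7,-16) → π∥ = -7-16·τ ≈ -74.7771, π⊥ = -7-16·τ' ≈ -3.2229 ∉ [0.8, 1.2) ⇒ out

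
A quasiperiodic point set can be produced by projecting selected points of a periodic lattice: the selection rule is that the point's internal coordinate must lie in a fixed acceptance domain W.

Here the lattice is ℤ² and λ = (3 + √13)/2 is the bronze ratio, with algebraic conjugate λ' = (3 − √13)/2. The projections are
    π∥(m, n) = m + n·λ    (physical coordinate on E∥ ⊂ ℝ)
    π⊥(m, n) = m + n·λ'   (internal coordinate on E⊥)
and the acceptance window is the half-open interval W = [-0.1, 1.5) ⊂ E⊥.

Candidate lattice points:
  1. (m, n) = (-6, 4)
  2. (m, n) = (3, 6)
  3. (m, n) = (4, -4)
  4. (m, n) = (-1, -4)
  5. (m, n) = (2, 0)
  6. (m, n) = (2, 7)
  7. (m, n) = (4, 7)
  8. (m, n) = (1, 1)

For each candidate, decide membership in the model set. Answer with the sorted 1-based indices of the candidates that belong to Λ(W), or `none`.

λ' = (3−√13)/2 ≈ -0.3028.
[1] lift (-6,4): star map gives -7.2111; window check -0.1 ≤ -7.2111 < 1.5 is false → out
[2] lift (3,6): star map gives 1.1833; window check -0.1 ≤ 1.1833 < 1.5 is true → IN Λ
[3] lift (4,-4): star map gives 5.2111; window check -0.1 ≤ 5.2111 < 1.5 is false → out
[4] lift (-1,-4): star map gives 0.2111; window check -0.1 ≤ 0.2111 < 1.5 is true → IN Λ
[5] lift (2,0): star map gives 2.0000; window check -0.1 ≤ 2.0000 < 1.5 is false → out
[6] lift (2,7): star map gives -0.1194; window check -0.1 ≤ -0.1194 < 1.5 is false → out
[7] lift (4,7): star map gives 1.8806; window check -0.1 ≤ 1.8806 < 1.5 is false → out
[8] lift (1,1): star map gives 0.6972; window check -0.1 ≤ 0.6972 < 1.5 is true → IN Λ

2, 4, 8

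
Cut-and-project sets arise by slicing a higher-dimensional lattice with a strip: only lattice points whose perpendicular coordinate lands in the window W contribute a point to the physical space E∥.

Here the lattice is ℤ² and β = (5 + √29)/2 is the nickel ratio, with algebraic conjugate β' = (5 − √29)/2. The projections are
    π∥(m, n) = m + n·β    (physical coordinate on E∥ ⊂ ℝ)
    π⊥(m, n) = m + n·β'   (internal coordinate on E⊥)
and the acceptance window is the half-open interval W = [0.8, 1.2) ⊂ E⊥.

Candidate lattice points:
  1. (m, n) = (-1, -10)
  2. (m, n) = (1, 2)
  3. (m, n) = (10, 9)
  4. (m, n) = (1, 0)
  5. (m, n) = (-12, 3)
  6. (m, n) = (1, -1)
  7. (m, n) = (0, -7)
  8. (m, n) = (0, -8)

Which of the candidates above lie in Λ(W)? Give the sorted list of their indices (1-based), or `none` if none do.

1, 4, 6

Numerically β ≈ 5.192582 and β' = −1/β ≈ -0.192582.
#1 (-1,-10): internal coord -1 + (-10)·β' = +0.925824; +0.925824 ∈ [0.8, 1.2) → IN Λ
#2 (1,2): internal coord 1 + (2)·β' = +0.614835; +0.614835 ∉ [0.8, 1.2) → out
#3 (10,9): internal coord 10 + (9)·β' = +8.266758; +8.266758 ∉ [0.8, 1.2) → out
#4 (1,0): internal coord 1 + (0)·β' = +1.000000; +1.000000 ∈ [0.8, 1.2) → IN Λ
#5 (-12,3): internal coord -12 + (3)·β' = -12.577747; -12.577747 ∉ [0.8, 1.2) → out
#6 (1,-1): internal coord 1 + (-1)·β' = +1.192582; +1.192582 ∈ [0.8, 1.2) → IN Λ
#7 (0,-7): internal coord 0 + (-7)·β' = +1.348077; +1.348077 ∉ [0.8, 1.2) → out
#8 (0,-8): internal coord 0 + (-8)·β' = +1.540659; +1.540659 ∉ [0.8, 1.2) → out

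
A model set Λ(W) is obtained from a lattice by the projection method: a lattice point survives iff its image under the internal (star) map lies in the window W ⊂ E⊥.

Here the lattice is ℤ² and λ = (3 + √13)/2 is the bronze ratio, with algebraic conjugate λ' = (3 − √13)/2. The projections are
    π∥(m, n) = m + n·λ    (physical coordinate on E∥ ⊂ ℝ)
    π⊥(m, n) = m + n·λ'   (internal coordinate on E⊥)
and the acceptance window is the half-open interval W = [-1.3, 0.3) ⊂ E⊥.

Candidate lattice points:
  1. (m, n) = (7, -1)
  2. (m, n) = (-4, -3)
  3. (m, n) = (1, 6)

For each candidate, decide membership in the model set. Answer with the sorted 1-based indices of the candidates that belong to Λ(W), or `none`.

3

Numerically λ ≈ 3.302776 and λ' = −1/λ ≈ -0.302776.
#1 (7,-1): internal coord 7 + (-1)·λ' = +7.302776; +7.302776 ∉ [-1.3, 0.3) → out
#2 (-4,-3): internal coord -4 + (-3)·λ' = -3.091673; -3.091673 ∉ [-1.3, 0.3) → out
#3 (1,6): internal coord 1 + (6)·λ' = -0.816654; -0.816654 ∈ [-1.3, 0.3) → IN Λ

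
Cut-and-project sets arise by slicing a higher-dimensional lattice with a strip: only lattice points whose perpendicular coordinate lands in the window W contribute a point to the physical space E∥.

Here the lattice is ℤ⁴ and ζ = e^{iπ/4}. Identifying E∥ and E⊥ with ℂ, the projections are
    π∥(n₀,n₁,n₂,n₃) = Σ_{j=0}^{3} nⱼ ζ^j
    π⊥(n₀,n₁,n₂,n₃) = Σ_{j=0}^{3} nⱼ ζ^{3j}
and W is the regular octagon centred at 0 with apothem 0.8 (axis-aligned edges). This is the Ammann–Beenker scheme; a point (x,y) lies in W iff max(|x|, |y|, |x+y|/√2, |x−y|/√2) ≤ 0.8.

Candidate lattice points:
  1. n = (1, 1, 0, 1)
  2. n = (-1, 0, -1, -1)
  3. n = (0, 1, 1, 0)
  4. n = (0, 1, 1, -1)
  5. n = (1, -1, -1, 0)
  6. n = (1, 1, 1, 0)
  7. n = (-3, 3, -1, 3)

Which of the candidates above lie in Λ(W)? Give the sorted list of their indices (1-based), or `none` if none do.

With ζ = e^{iπ/4} the internal vectors are ζ^0,ζ^3,ζ^6,ζ^9.
#1 (1, 1, 0, 1): internal (1.00000, 1.41421); octagon support 1.70711 vs apothem 0.8 → ∉ W
#2 (-1, 0, -1, -1): internal (-1.70711, 0.29289); octagon support 1.70711 vs apothem 0.8 → ∉ W
#3 (0, 1, 1, 0): internal (-0.70711, -0.29289); octagon support 0.70711 vs apothem 0.8 → ∈ W
#4 (0, 1, 1, -1): internal (-1.41421, -1.00000); octagon support 1.70711 vs apothem 0.8 → ∉ W
#5 (1, -1, -1, 0): internal (1.70711, 0.29289); octagon support 1.70711 vs apothem 0.8 → ∉ W
#6 (1, 1, 1, 0): internal (0.29289, -0.29289); octagon support 0.41421 vs apothem 0.8 → ∈ W
#7 (-3, 3, -1, 3): internal (-3.00000, 5.24264); octagon support 5.82843 vs apothem 0.8 → ∉ W

3, 6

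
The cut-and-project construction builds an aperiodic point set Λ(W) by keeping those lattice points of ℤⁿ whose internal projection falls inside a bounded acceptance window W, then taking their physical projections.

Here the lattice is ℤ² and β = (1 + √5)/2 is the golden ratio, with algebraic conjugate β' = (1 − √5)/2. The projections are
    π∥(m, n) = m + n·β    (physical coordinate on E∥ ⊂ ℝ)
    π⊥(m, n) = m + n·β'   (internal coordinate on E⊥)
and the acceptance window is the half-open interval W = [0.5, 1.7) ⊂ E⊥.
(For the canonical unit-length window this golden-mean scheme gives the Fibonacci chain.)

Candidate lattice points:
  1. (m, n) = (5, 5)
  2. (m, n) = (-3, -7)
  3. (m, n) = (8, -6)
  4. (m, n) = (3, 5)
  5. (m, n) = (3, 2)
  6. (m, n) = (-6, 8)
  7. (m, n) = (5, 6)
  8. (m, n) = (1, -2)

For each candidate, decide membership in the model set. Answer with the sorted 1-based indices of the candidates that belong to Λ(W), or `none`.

2, 7

β' = (1−√5)/2 ≈ -0.61803.
[1] lift (5,5): star map gives 1.90983; window check 0.5 ≤ 1.90983 < 1.7 is false → out
[2] lift (-3,-7): star map gives 1.32624; window check 0.5 ≤ 1.32624 < 1.7 is true → IN Λ
[3] lift (8,-6): star map gives 11.70820; window check 0.5 ≤ 11.70820 < 1.7 is false → out
[4] lift (3,5): star map gives -0.09017; window check 0.5 ≤ -0.09017 < 1.7 is false → out
[5] lift (3,2): star map gives 1.76393; window check 0.5 ≤ 1.76393 < 1.7 is false → out
[6] lift (-6,8): star map gives -10.94427; window check 0.5 ≤ -10.94427 < 1.7 is false → out
[7] lift (5,6): star map gives 1.29180; window check 0.5 ≤ 1.29180 < 1.7 is true → IN Λ
[8] lift (1,-2): star map gives 2.23607; window check 0.5 ≤ 2.23607 < 1.7 is false → out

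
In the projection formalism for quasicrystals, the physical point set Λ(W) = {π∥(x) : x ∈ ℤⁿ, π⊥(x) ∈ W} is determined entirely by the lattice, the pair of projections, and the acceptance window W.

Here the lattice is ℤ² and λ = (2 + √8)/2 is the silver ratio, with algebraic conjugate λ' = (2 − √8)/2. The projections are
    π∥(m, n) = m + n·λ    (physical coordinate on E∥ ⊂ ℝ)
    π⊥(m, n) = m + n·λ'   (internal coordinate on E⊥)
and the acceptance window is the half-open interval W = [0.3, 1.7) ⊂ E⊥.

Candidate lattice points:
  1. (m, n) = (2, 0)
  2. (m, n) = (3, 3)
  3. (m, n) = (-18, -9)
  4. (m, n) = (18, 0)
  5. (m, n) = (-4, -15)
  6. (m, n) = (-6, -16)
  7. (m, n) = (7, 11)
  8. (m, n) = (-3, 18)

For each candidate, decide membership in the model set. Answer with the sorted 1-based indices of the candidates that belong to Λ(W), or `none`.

6

λ' = (2−√8)/2 ≈ -0.4142.
#1 (2,0): internal coord 2 + (0)·λ' = +2.0000; +2.0000 ∉ [0.3, 1.7) → out
#2 (3,3): internal coord 3 + (3)·λ' = +1.7574; +1.7574 ∉ [0.3, 1.7) → out
#3 (-18,-9): internal coord -18 + (-9)·λ' = -14.2721; -14.2721 ∉ [0.3, 1.7) → out
#4 (18,0): internal coord 18 + (0)·λ' = +18.0000; +18.0000 ∉ [0.3, 1.7) → out
#5 (-4,-15): internal coord -4 + (-15)·λ' = +2.2132; +2.2132 ∉ [0.3, 1.7) → out
#6 (-6,-16): internal coord -6 + (-16)·λ' = +0.6274; +0.6274 ∈ [0.3, 1.7) → IN Λ
#7 (7,11): internal coord 7 + (11)·λ' = +2.4437; +2.4437 ∉ [0.3, 1.7) → out
#8 (-3,18): internal coord -3 + (18)·λ' = -10.4558; -10.4558 ∉ [0.3, 1.7) → out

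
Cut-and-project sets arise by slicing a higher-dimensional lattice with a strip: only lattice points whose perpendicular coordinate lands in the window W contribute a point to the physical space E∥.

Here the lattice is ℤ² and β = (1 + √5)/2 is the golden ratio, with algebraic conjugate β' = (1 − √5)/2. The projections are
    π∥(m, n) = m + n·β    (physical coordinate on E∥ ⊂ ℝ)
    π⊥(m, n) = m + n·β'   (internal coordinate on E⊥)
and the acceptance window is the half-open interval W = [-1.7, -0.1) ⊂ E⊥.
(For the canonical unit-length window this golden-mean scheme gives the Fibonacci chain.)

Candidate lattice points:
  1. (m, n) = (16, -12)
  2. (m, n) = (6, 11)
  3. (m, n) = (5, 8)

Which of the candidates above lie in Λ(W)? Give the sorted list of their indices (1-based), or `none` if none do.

2

Compute β' = (1−√5)/2 = -0.6180, so π⊥(m,n) = m -0.6180·n.
[1] lift (16,-12): star map gives 23.4164; window check -1.7 ≤ 23.4164 < -0.1 is false → out
[2] lift (6,11): star map gives -0.7984; window check -1.7 ≤ -0.7984 < -0.1 is true → IN Λ
[3] lift (5,8): star map gives 0.0557; window check -1.7 ≤ 0.0557 < -0.1 is false → out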